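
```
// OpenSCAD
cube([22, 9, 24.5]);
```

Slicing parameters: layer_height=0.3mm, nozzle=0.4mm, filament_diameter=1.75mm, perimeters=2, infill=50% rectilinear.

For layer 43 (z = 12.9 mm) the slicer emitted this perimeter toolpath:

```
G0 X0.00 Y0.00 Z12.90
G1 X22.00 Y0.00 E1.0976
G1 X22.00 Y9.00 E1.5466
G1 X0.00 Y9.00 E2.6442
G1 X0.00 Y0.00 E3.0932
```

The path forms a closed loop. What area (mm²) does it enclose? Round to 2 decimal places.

198.00 mm²

Apply the shoelace formula to the sequence of (X, Y) vertices; enclosed area = 198.00 mm².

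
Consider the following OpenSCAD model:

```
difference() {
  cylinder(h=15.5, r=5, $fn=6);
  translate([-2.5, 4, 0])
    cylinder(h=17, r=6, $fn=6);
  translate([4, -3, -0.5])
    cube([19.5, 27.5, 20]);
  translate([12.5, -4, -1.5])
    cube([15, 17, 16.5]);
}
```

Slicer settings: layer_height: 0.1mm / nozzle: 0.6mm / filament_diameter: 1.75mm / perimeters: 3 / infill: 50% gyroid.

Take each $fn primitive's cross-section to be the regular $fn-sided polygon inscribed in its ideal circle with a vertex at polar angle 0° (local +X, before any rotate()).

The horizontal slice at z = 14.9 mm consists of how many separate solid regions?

1

At z = 14.9 mm: the r=5 cylinder gives a regular 6-gon of circumradius 5 (constant along its height); the r=6 cylinder at (-2.5, 4) contributes a regular 6-gon of circumradius 6; the cube at (4, -3) is present — its section is the full 19.5×27.5 rectangle; the 15×17 cube at (12.5, -4) contributes its full rectangle; Subtracting the remaining from the first: starting from the r=5 cylinder, the r=6 cylinder at (-2.5, 4) partially overlaps it — only the 32.77 mm² overlap (of its 93.53 mm²) is removed, clipping the outline; the 19.5×27.5 cube at (4, -3) partially overlaps it — only the 1.73 mm² overlap (of its 536.25 mm²) is removed, clipping the outline; the 15×17 cube at (12.5, -4) misses the remaining region (no effect) — 1 connected region. The result has 1 disconnected region.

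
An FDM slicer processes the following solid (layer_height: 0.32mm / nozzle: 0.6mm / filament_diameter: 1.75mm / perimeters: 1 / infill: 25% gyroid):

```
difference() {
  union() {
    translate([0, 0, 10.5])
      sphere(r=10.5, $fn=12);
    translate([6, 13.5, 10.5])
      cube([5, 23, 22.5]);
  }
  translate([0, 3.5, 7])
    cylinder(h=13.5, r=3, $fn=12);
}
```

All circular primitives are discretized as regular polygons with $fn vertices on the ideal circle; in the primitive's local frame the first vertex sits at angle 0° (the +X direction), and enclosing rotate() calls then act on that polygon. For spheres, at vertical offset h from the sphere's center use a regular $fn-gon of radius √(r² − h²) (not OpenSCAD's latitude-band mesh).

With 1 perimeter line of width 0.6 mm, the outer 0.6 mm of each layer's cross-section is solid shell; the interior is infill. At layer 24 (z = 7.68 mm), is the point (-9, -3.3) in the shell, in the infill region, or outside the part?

shell

At z = 7.68 mm: the r=10.5 sphere contributes a regular 12-gon of circumradius √(10.5²−2.82²) = 10.114; the cube at (6, 13.5) is not intersected at this z (z outside [10.5, 33]); Merging all regions: only the r=10.5 sphere is present, so the union is just that shape — 1 connected region; the r=3 cylinder at (0, 3.5) contributes a regular 12-gon of circumradius 3; Subtracting the remaining from the first: starting from the result so far, the r=3 cylinder at (0, 3.5) lies wholly inside it (removes its full 27.00 mm² and its 18.63 mm outline becomes a hole wall) — 1 connected region with 1 hole. Overall, the cross-section is one region with 1 hole. The nearest boundary edge runs (-8.76, -5.06)→(-10.11, 0.00); distance from the point to it = 0.22 mm. The point is inside the cross-section, 0.22 mm from the nearest boundary — within the 0.6 mm shell band (1 × 0.6).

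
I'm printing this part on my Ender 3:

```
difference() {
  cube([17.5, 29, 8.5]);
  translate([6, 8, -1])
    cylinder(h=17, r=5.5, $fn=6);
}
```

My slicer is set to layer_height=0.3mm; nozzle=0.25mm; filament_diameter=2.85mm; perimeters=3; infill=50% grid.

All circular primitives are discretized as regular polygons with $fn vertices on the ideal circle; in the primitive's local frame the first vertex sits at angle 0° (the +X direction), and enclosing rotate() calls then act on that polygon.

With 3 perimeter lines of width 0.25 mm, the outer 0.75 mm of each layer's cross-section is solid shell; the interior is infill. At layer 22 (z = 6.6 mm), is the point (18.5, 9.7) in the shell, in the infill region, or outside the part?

outside

At z = 6.6 mm: the cube (footprint 17.5×29) is included at this height; the cylinder at (6, 8): section is a regular 6-gon, circumradius r=5.5; Subtracting the remaining from the first: starting from the 17.5×29 cube, the r=5.5 cylinder at (6, 8) lies wholly inside it (removes its full 78.59 mm² and its 33.00 mm outline becomes a hole wall) — 1 connected region with 1 hole. Overall, the cross-section is one region with 1 hole. The nearest boundary edge runs (17.50, 29.00)→(17.50, 0.00); distance from the point to it = 1.00 mm. The point is not inside any of the regions above, so it lies outside the cross-section (1.00 mm from the nearest boundary).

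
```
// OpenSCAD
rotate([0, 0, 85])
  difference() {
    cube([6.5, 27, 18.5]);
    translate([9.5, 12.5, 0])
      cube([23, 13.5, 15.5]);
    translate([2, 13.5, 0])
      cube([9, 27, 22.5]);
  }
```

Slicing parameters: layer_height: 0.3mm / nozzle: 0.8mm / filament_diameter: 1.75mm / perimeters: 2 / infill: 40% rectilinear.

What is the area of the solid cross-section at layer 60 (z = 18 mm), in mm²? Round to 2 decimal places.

114.75 mm²

At z = 18 mm: the cube (footprint 6.5×27) is included at this height (area 175.50 mm²); the cube at (9.5, 12.5) is not intersected at this z (z outside [0, 15.5]); the cube at (2, 13.5) is present — its section is the full 9×27 rectangle (area 243.00 mm²); Subtracting the remaining from the first: starting from the 6.5×27 cube (175.50 mm²), the 9×27 cube at (2, 13.5) partially overlaps it — only the 60.75 mm² overlap (of its 243.00 mm²) is removed, clipping the outline — area = 114.75 mm²; (whole slice rotated 85° about Z — lengths, areas and connectivity unchanged). Overall, the cross-section is a single solid region. Net area = 114.75 mm².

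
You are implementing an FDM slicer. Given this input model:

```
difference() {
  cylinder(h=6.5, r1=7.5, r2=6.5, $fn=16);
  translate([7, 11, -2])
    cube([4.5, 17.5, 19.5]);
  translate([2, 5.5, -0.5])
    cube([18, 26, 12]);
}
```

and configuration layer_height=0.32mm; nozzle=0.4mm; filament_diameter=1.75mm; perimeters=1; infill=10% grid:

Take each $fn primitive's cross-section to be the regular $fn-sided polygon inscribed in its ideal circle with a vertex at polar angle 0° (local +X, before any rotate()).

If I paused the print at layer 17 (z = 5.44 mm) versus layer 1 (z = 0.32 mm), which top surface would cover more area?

layer 1 (z = 0.32 mm)

Layer 17 (z = 5.44): the cone (r1=7.5→r2=6.5) has section circumradius 6.663 here — a regular 16-gon (area = (16/2)·6.663²·sin(360°/16) = 135.92 mm²); the cube at (7, 11) (footprint 4.5×17.5) is included at this height (area 78.75 mm²); the cube at (2, 5.5) is present — its section is the full 18×26 rectangle (area 468.00 mm²); Subtracting the remaining from the first: starting from the cone (135.92 mm²), the 4.5×17.5 cube at (7, 11) misses the remaining region (no effect); the 18×26 cube at (2, 5.5) partially overlaps it — only the 0.71 mm² overlap (of its 468.00 mm²) is removed, clipping the outline — area = 135.21 mm². So its area = 135.21 mm². Layer 1 (z = 0.32): the cone contributes a regular 16-gon of circumradius 7.451 (interpolated between r1=7.5 and r2=6.5 at t=0.049) (area = (16/2)·7.451²·sin(360°/16) = 169.95 mm²); the cube at (7, 11) (footprint 4.5×17.5) is included at this height (area 78.75 mm²); the cube at (2, 5.5) is present — its section is the full 18×26 rectangle (area 468.00 mm²); After the difference (first − rest): starting from the cone (169.95 mm²), the 4.5×17.5 cube at (7, 11) misses the remaining region (no effect); the 18×26 cube at (2, 5.5) partially overlaps it — only the 2.68 mm² overlap (of its 468.00 mm²) is removed, clipping the outline — area = 167.27 mm². So its area = 167.27 mm². Layer 1 is larger (167.27 vs 135.21 mm²).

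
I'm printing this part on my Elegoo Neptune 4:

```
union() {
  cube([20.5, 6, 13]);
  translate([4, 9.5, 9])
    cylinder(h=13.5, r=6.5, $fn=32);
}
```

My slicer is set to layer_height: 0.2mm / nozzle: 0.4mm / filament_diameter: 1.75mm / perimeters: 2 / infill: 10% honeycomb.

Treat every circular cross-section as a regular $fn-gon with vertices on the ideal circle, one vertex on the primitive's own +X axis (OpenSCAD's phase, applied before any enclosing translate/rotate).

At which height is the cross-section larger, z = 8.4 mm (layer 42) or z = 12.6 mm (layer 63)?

Layer 42 (z = 8.4): the cube (footprint 20.5×6) is included at this height (area 123.00 mm²); the cylinder at (4, 9.5) is absent (z outside [9, 22.5]); Taking the union: only the 20.5×6 cube is present, so the union is just that shape — area = 123.00 mm². So its area = 123.00 mm². Layer 63 (z = 12.6): the 20.5×6 cube contributes its full rectangle (area 123.00 mm²); the r=6.5 cylinder at (4, 9.5) contributes a regular 32-gon of circumradius 6.5 (area = (32/2)·6.500²·sin(360°/32) = 131.88 mm²); Combining (union): the regions partially overlap — summed areas 254.88 mm² minus the doubly-counted overlap 21.61 mm² gives 233.27 mm² — area = 233.27 mm². So its area = 233.27 mm². Layer 63 is larger (233.27 vs 123.00 mm²).

layer 63 (z = 12.6 mm)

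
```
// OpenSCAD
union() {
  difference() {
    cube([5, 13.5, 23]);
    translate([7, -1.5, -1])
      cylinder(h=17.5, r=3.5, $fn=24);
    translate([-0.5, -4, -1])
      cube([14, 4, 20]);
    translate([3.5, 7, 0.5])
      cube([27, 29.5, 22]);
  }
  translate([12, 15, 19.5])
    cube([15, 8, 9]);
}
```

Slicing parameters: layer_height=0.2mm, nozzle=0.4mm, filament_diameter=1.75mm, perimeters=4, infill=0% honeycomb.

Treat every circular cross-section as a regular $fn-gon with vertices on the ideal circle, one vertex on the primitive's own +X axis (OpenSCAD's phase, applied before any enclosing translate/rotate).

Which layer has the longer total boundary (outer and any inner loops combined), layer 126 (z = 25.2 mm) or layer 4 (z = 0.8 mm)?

layer 126 (z = 25.2 mm)

Layer 126 (z = 25.2): the cube is not intersected at this z (z outside [0, 23]); the cylinder at (7, -1.5) is not intersected at this z (z outside [-1, 16.5]); the cube at (-0.5, -4) is not intersected at this z (z outside [-1, 19]); the cube at (3.5, 7) is not intersected at this z (z outside [0.5, 22.5]); Subtracting the remaining from the first: the first operand is absent here, so nothing remains; the 15×8 cube at (12, 15) contributes its full rectangle (perimeter 46.00 mm); Taking the union: only the 15×8 cube at (12, 15) is present, so the union is just that shape — boundary = 46.00 mm. So its perimeter = 46.00 mm. Layer 4 (z = 0.8): the cube (footprint 5×13.5) is included at this height (perimeter 37.00 mm); the cylinder at (7, -1.5): section is a regular 24-gon, circumradius r=3.5 (perimeter = 2·24·3.500·sin(180°/24) = 21.93 mm); the cube at (-0.5, -4) is present — its section is the full 14×4 rectangle (perimeter 36.00 mm); the 27×29.5 cube at (3.5, 7) contributes its full rectangle (perimeter 113.00 mm); Subtracting the remaining from the first: starting from the 5×13.5 cube, the r=3.5 cylinder at (7, -1.5) partially overlaps it — only the 0.90 mm² overlap (of its 38.05 mm²) is removed, clipping the outline; the 14×4 cube at (-0.5, -4) misses the remaining region (no effect); the 27×29.5 cube at (3.5, 7) partially overlaps it — only the 9.75 mm² overlap (of its 796.50 mm²) is removed, clipping the outline — boundary = 36.31 mm; the cube at (12, 15) is absent (z outside [19.5, 28.5]); Taking the union: only that combined region is present, so the union is just that shape — boundary = 36.31 mm. So its perimeter = 36.31 mm. Layer 126 is larger (46.00 vs 36.31 mm).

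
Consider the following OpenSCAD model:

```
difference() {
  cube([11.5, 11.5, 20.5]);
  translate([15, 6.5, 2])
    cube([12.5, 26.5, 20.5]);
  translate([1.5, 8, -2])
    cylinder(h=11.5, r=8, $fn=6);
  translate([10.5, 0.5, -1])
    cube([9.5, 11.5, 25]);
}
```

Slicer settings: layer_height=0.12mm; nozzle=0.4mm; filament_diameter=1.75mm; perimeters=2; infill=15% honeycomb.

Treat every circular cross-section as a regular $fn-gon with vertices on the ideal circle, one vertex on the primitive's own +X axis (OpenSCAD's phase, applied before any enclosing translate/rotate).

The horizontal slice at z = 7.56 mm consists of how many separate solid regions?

1

At z = 7.56 mm: the cube is present — its section is the full 11.5×11.5 rectangle; the cube at (15, 6.5) (footprint 12.5×26.5) is included at this height; the cylinder at (1.5, 8): section is a regular 6-gon, circumradius r=8; the cube at (10.5, 0.5) is present — its section is the full 9.5×11.5 rectangle; After the difference (first − rest): starting from the 11.5×11.5 cube, the 12.5×26.5 cube at (15, 6.5) misses the remaining region (no effect); the r=8 cylinder at (1.5, 8) partially overlaps it — only the 81.68 mm² overlap (of its 166.28 mm²) is removed, clipping the outline; the 9.5×11.5 cube at (10.5, 0.5) partially overlaps it — only the 11.00 mm² overlap (of its 109.25 mm²) is removed, clipping the outline — 1 connected region. The result has 1 disconnected region.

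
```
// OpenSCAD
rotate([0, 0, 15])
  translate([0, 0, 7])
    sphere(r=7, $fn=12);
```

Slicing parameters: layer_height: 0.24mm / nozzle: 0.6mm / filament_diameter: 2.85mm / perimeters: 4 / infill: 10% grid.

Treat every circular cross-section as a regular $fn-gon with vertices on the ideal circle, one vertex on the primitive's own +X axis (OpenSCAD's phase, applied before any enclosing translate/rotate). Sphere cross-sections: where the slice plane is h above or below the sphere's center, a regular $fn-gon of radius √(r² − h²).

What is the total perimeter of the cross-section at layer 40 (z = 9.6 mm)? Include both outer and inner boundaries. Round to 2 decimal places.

40.37 mm

At z = 9.6 mm: the r=7 sphere slices to a regular 12-gon of circumradius 6.499 (√(r²−h²) with h=2.6 from center) (perimeter = 2·12·6.499·sin(180°/12) = 40.37 mm); (rotated 15° about Z; rotation is an isometry so areas/perimeters/island counts are preserved). Overall, the cross-section is a single solid region. Total boundary length (outer) = 40.37 mm.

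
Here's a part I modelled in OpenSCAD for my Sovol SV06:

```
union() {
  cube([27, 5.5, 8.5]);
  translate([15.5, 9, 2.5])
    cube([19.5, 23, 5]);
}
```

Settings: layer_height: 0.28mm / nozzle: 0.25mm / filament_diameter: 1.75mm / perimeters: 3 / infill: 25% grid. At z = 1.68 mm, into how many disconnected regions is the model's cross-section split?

1

At z = 1.68 mm: the cube is present — its section is the full 27×5.5 rectangle; the cube at (15.5, 9) does not reach this height (z outside [2.5, 7.5]); Taking the union: only the 27×5.5 cube is present, so the union is just that shape — 1 connected region. The result has 1 disconnected region.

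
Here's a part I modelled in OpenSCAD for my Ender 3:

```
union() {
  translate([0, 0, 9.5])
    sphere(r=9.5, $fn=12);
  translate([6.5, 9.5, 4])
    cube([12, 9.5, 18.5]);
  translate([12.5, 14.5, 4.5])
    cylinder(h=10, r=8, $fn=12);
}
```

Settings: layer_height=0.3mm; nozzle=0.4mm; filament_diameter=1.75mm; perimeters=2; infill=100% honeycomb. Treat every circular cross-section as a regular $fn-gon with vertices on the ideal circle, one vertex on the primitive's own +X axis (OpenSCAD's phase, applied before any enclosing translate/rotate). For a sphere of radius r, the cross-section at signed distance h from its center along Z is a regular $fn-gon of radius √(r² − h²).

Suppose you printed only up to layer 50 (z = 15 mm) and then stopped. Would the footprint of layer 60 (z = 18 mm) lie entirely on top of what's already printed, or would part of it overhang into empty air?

Compare the two slices. At z = 15: the r=9.5 sphere contributes a regular 12-gon of circumradius √(9.5²−5.5²) = 7.746 (area = (12/2)·7.746²·sin(360°/12) = 180.00 mm²); the cube at (6.5, 9.5) is present — its section is the full 12×9.5 rectangle (area 114.00 mm²); the cylinder at (12.5, 14.5) is not intersected at this z (z outside [4.5, 14.5]); Merging all regions: the 2 present regions are separate (no shared area or edge), so areas and boundary lengths simply add and each stays a separate island — area = 294.00 mm². At z = 18: the sphere: section is a regular 12-gon, circumradius = √(r²−h²) = √(9.5²−8.5²) = 4.243 (area = (12/2)·4.243²·sin(360°/12) = 54.00 mm²); the 12×9.5 cube at (6.5, 9.5) contributes its full rectangle (area 114.00 mm²); the cylinder at (12.5, 14.5) is absent (z outside [4.5, 14.5]); Taking the union: the 2 present regions are separate (no shared area or edge), so areas and boundary lengths simply add and each stays a separate island — area = 168.00 mm². Checking containment: the cross-section at z = 18 is a subset of the cross-section at z = 15.

entirely on top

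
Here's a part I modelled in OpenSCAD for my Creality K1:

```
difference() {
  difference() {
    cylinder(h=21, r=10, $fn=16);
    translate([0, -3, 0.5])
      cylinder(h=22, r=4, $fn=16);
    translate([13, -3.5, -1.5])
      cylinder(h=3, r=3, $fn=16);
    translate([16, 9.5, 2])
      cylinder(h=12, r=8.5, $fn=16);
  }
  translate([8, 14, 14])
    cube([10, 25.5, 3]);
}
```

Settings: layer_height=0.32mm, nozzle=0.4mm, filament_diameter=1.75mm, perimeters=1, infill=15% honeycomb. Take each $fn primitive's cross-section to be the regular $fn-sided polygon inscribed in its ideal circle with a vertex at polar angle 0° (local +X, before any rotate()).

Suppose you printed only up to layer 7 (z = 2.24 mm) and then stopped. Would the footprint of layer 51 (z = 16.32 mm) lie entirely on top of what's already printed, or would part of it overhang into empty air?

Compare the two slices. At z = 2.24: the cylinder: section is a regular 16-gon, circumradius r=10 (area = (16/2)·10.000²·sin(360°/16) = 306.15 mm²); the cylinder at (0, -3): section is a regular 16-gon, circumradius r=4 (area = (16/2)·4.000²·sin(360°/16) = 48.98 mm²); the cylinder at (13, -3.5) is not intersected at this z (z outside [-1.5, 1.5]); the cylinder at (16, 9.5): section is a regular 16-gon, circumradius r=8.5 (area = (16/2)·8.500²·sin(360°/16) = 221.19 mm²); Taking the first minus the rest: starting from the r=10 cylinder (306.15 mm²), the r=4 cylinder at (0, -3) lies wholly inside it (removes its full 48.98 mm² and its 24.97 mm outline becomes a hole wall); the r=8.5 cylinder at (16, 9.5) misses the remaining region (no effect) — area = 257.16 mm²; the cube at (8, 14) does not reach this height (z outside [14, 17]); Taking the first minus the rest: none of the subtracted shapes is present at this height, so the result so far is unchanged — area = 257.16 mm². At z = 16.32: the r=10 cylinder gives a regular 16-gon of circumradius 10 (constant along its height) (area = (16/2)·10.000²·sin(360°/16) = 306.15 mm²); the r=4 cylinder at (0, -3) gives a regular 16-gon of circumradius 4 (constant along its height) (area = (16/2)·4.000²·sin(360°/16) = 48.98 mm²); the cylinder at (13, -3.5) is not intersected at this z (z outside [-1.5, 1.5]); the cylinder at (16, 9.5) does not reach this height (z outside [2, 14]); Taking the first minus the rest: starting from the r=10 cylinder (306.15 mm²), the r=4 cylinder at (0, -3) lies wholly inside it (removes its full 48.98 mm² and its 24.97 mm outline becomes a hole wall) — area = 257.16 mm²; the cube at (8, 14) is present — its section is the full 10×25.5 rectangle (area 255.00 mm²); Taking the first minus the rest: starting from the result so far (257.16 mm²), the 10×25.5 cube at (8, 14) misses the remaining region (no effect) — area = 257.16 mm². Checking containment: the cross-section at z = 16.32 is a subset of the cross-section at z = 2.24.

entirely on top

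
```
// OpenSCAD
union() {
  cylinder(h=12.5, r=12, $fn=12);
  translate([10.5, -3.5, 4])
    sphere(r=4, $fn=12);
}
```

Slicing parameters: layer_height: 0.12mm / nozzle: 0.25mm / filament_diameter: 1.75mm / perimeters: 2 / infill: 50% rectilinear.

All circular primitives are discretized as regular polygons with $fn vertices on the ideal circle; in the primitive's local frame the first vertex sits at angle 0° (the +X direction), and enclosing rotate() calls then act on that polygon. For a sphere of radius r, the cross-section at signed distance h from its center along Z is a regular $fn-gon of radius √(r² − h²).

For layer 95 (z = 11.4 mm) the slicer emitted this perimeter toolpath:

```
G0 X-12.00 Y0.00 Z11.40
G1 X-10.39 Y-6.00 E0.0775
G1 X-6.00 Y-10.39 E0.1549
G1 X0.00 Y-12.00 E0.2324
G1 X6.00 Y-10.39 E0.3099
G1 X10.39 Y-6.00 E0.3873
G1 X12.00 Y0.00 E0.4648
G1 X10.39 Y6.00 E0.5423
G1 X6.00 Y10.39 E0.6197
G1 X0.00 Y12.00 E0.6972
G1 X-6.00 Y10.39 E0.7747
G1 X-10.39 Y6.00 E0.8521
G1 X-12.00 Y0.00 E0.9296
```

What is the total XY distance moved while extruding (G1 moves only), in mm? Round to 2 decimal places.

74.53 mm

Sum the Euclidean lengths of each G1 segment: total = 74.53 mm.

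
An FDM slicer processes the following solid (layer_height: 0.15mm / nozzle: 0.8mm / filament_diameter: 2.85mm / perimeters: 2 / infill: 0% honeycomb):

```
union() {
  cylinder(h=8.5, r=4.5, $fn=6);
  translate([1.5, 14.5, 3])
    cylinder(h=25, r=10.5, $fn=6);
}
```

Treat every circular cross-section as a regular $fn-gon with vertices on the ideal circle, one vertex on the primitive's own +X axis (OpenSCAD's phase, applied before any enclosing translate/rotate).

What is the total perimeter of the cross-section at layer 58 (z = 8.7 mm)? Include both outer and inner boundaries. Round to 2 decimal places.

63.00 mm

At z = 8.7 mm: the cylinder is not intersected at this z (z outside [0, 8.5]); the r=10.5 cylinder at (1.5, 14.5) gives a regular 6-gon of circumradius 10.5 (constant along its height) (perimeter = 2·6·10.500·sin(180°/6) = 63.00 mm); Combining (union): only the r=10.5 cylinder at (1.5, 14.5) is present, so the union is just that shape — boundary = 63.00 mm. Overall, the cross-section is a single solid region. Total boundary length (outer) = 63.00 mm.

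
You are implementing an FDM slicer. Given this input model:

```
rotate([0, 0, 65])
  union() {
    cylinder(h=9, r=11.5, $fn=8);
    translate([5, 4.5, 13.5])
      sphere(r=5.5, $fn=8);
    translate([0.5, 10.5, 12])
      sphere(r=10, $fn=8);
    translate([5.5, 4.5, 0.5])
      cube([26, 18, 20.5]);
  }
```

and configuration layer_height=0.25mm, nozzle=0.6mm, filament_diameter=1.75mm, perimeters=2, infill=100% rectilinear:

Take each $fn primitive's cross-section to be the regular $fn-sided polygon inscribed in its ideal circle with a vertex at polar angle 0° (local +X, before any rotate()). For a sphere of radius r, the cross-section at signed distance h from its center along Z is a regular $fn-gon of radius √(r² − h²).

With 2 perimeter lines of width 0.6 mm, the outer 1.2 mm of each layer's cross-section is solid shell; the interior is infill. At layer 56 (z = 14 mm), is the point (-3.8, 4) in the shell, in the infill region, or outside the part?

infill

At z = 14 mm: the cylinder does not reach this height (z outside [0, 9]); the r=5.5 sphere at (5, 4.5) contributes a regular 8-gon of circumradius √(5.5²−0.5²) = 5.477; the r=10 sphere at (0.5, 10.5) contributes a regular 8-gon of circumradius √(10²−2²) = 9.798; the cube at (5.5, 4.5) is present — its section is the full 26×18 rectangle; Taking the union: the regions partially overlap (shared area 105.17 mm²), so overlapping operands fuse into one piece — 1 connected region; (rotated 65° about Z; rotation is an isometry so areas/perimeters/island counts are preserved). Overall, the cross-section is a single solid region. Undo the 65° rotation: the query point maps to (2.019, 5.134) in the un-rotated model frame. The nearest boundary edge runs (1.13, 0.63)→(1.01, 0.91); distance from the point to it = 4.34 mm. The point is inside the cross-section and 4.34 mm from the nearest boundary — more than the 1.2 mm shell width (2 × 0.6), so it's in the infill interior.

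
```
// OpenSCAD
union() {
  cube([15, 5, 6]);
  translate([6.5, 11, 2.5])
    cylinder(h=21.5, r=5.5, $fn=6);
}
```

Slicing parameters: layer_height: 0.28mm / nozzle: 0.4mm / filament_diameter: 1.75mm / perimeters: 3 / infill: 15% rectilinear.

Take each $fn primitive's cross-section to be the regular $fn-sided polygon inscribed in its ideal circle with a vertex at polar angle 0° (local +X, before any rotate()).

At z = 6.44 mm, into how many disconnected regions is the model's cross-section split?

At z = 6.44 mm: the cube is not intersected at this z (z outside [0, 6]); the r=5.5 cylinder at (6.5, 11) gives a regular 6-gon of circumradius 5.5 (constant along its height); Taking the union: only the r=5.5 cylinder at (6.5, 11) is present, so the union is just that shape — 1 connected region. The result has 1 disconnected region.

1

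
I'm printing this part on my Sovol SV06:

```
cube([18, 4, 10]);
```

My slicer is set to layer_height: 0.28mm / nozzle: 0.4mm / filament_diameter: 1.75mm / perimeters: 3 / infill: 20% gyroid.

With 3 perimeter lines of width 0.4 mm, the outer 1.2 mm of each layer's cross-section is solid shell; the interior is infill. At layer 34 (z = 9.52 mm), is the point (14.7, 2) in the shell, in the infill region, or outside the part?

At z = 9.52 mm: the 18×4 cube contributes its full rectangle. Overall, the cross-section is a single solid region. The nearest boundary edge runs (0.00, 0.00)→(18.00, 0.00); distance from the point to it = 2.00 mm. The point is inside the cross-section and 2.00 mm from the nearest boundary — more than the 1.2 mm shell width (3 × 0.4), so it's in the infill interior.

infill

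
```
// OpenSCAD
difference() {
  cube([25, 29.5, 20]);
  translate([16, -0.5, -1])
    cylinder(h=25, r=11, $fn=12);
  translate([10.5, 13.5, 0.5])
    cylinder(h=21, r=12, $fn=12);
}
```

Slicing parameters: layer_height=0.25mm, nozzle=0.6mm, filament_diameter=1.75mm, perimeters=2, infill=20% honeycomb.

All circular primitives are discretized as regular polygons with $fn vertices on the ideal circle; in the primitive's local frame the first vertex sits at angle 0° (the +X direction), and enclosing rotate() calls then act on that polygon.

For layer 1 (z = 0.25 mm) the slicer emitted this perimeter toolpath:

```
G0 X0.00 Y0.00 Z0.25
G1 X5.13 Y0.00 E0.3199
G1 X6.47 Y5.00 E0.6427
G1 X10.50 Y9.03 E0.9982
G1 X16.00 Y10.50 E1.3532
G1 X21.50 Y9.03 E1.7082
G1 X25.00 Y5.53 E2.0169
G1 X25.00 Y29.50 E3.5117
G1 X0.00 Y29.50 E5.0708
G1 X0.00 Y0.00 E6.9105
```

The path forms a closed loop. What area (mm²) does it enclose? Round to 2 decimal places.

Apply the shoelace formula to the sequence of (X, Y) vertices; enclosed area = 572.98 mm².

572.98 mm²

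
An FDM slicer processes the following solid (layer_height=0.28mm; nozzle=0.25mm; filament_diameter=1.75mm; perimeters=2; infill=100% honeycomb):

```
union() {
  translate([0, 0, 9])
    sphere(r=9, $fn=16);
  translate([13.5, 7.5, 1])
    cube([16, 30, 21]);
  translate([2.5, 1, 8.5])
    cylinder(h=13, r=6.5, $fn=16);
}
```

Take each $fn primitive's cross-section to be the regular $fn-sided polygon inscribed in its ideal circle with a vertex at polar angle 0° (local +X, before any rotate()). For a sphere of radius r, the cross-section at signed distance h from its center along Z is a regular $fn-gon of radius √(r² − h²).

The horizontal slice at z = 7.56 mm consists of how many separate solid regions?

At z = 7.56 mm: the r=9 sphere contributes a regular 16-gon of circumradius √(9²−1.44²) = 8.884; the cube at (13.5, 7.5) (footprint 16×30) is included at this height; the cylinder at (2.5, 1) is absent (z outside [8.5, 21.5]); Merging all regions: the 2 present regions are separate (no shared area or edge), so areas and boundary lengths simply add and each stays a separate island — 2 connected regions. The result has 2 disconnected regions.

2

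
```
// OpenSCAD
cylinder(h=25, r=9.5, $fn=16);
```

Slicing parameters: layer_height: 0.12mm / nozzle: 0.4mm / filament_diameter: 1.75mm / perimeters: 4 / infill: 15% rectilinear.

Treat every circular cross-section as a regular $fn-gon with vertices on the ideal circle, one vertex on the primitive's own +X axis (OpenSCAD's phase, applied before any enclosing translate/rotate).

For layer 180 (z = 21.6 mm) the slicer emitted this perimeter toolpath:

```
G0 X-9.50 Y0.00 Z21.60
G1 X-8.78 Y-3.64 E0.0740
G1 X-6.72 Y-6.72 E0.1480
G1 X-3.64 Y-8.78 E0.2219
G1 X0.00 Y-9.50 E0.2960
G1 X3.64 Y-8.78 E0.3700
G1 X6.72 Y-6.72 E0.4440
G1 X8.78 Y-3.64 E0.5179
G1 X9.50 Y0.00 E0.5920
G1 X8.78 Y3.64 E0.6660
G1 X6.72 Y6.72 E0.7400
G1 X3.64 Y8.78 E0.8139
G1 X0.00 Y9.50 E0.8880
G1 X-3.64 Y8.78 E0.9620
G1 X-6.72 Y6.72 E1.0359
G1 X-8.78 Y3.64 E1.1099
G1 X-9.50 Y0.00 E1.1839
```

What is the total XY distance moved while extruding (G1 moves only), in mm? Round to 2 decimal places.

Sum the Euclidean lengths of each G1 segment: total = 59.33 mm.

59.33 mm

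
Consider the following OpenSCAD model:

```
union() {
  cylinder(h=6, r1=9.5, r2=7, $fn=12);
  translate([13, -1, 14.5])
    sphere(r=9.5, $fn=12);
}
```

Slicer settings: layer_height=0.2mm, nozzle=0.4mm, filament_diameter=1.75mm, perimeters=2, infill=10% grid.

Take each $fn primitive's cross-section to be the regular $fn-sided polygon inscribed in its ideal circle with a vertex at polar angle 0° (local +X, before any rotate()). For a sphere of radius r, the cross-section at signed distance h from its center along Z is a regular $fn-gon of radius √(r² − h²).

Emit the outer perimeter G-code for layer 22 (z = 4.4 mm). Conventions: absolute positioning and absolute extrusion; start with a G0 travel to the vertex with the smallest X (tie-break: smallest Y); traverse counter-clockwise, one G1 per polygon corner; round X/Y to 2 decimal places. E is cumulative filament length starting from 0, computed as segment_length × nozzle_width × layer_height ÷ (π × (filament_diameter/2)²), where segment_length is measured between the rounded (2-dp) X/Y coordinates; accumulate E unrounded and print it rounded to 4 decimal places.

G0 X-7.67 Y0.00 Z4.40
G1 X-6.64 Y-3.83 E0.1319
G1 X-3.83 Y-6.64 E0.2641
G1 X0.00 Y-7.67 E0.3960
G1 X3.83 Y-6.64 E0.5279
G1 X6.64 Y-3.83 E0.6601
G1 X7.67 Y0.00 E0.7920
G1 X6.64 Y3.83 E0.9239
G1 X3.83 Y6.64 E1.0561
G1 X0.00 Y7.67 E1.1880
G1 X-3.83 Y6.64 E1.3199
G1 X-6.64 Y3.83 E1.4521
G1 X-7.67 Y0.00 E1.5840

At z = 4.4 mm: the cone contributes a regular 12-gon of circumradius 7.667 (interpolated between r1=9.5 and r2=7 at t=0.733); the sphere at (13, -1) is not intersected at this z (|z−center|=10.100 > r=9.5); Merging all regions: only the cone is present, so the union is just that shape — 1 connected region. The outline is a single polygon with 12 vertices. Extrusion per mm of travel: 0.4 × 0.2 / (π × 0.875²) = 0.033260. Accumulating E over each segment gives final E = 1.5840.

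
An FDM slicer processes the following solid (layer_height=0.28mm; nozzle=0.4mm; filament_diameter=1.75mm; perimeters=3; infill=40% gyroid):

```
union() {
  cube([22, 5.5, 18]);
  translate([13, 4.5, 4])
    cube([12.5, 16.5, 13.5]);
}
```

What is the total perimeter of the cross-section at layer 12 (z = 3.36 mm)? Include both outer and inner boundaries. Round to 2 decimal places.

At z = 3.36 mm: the cube is present — its section is the full 22×5.5 rectangle (perimeter 55.00 mm); the cube at (13, 4.5) does not reach this height (z outside [4, 17.5]); Merging all regions: only the 22×5.5 cube is present, so the union is just that shape — boundary = 55.00 mm. Overall, the cross-section is a single solid region. Total boundary length (outer) = 55.00 mm.

55.00 mm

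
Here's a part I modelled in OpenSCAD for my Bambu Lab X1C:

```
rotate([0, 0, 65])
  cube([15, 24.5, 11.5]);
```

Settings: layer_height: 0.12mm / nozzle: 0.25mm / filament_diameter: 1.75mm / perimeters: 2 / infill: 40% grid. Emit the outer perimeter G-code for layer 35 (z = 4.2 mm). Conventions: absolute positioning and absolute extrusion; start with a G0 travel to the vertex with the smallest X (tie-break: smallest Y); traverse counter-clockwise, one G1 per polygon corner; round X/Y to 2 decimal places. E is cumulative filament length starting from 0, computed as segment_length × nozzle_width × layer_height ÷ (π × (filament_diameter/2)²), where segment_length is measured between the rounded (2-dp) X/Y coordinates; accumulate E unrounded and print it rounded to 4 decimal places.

At z = 4.2 mm: the cube (footprint 15×24.5) is included at this height; (rotated 65° about Z; rotation is an isometry so areas/perimeters/island counts are preserved). The outline is a single polygon with 4 vertices. Extrusion per mm of travel: 0.25 × 0.12 / (π × 0.875²) = 0.012473. Accumulating E over each segment gives final E = 0.9853.

G0 X-22.20 Y10.35 Z4.20
G1 X0.00 Y0.00 E0.3055
G1 X6.34 Y13.59 E0.4925
G1 X-15.87 Y23.95 E0.7982
G1 X-22.20 Y10.35 E0.9853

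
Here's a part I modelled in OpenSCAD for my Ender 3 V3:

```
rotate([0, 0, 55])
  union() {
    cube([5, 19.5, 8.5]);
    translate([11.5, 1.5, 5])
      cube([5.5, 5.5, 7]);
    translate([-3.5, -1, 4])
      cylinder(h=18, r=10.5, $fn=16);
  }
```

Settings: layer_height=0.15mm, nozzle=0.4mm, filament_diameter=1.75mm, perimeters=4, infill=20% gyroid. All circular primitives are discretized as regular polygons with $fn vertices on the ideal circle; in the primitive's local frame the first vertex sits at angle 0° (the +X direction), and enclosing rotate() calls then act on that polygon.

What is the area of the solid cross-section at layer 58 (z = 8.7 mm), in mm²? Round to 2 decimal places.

At z = 8.7 mm: the cube is absent (z outside [0, 8.5]); the cube at (11.5, 1.5) (footprint 5.5×5.5) is included at this height (area 30.25 mm²); the cylinder at (-3.5, -1): section is a regular 16-gon, circumradius r=10.5 (area = (16/2)·10.500²·sin(360°/16) = 337.53 mm²); Combining (union): the 2 present regions are separate (no shared area or edge), so areas and boundary lengths simply add and each stays a separate island — area = 367.78 mm²; (rotated 55° about Z; rotation is an isometry so areas/perimeters/island counts are preserved). Overall, the cross-section has 2 separate islands. Net area = 367.78 mm².

367.78 mm²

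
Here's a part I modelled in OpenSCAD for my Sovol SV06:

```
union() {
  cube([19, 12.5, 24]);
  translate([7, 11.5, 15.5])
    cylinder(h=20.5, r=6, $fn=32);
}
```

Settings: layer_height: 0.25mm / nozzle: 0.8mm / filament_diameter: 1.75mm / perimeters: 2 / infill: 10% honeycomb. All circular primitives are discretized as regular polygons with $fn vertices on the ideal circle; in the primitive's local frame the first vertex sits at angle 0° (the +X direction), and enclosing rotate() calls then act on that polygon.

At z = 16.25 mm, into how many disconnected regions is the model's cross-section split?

At z = 16.25 mm: the 19×12.5 cube contributes its full rectangle; the r=6 cylinder at (7, 11.5) gives a regular 32-gon of circumradius 6 (constant along its height); Combining (union): the regions partially overlap (shared area 68.09 mm²), so overlapping operands fuse into one piece — 1 connected region. The result has 1 disconnected region.

1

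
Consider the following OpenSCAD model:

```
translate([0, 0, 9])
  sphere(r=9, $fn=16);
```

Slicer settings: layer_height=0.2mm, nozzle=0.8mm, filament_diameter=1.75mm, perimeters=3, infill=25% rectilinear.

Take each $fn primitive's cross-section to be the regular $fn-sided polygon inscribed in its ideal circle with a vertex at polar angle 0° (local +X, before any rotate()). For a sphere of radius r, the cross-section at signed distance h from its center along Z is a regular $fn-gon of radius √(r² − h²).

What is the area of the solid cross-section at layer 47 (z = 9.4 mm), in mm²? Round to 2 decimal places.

At z = 9.4 mm: the r=9 sphere contributes a regular 16-gon of circumradius √(9²−0.4²) = 8.991 (area = (16/2)·8.991²·sin(360°/16) = 247.49 mm²). Overall, the cross-section is a single solid region. Net area = 247.49 mm².

247.49 mm²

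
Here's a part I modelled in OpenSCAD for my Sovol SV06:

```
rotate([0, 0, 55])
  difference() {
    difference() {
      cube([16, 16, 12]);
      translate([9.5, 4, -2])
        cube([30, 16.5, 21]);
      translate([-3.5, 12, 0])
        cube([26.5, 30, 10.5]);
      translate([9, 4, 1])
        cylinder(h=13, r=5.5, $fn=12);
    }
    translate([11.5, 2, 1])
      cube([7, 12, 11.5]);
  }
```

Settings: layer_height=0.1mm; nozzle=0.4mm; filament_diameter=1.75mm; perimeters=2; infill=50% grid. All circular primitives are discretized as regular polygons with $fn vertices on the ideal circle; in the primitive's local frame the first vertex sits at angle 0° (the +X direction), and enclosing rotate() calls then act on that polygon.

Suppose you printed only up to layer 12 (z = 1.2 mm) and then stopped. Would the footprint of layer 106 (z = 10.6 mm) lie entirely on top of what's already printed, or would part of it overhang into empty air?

part overhangs

Compare the two slices. At z = 1.2: the cube (footprint 16×16) is included at this height (area 256.00 mm²); the cube at (9.5, 4) is present — its section is the full 30×16.5 rectangle (area 495.00 mm²); the 26.5×30 cube at (-3.5, 12) contributes its full rectangle (area 795.00 mm²); the r=5.5 cylinder at (9, 4) gives a regular 12-gon of circumradius 5.5 (constant along its height) (area = (12/2)·5.500²·sin(360°/12) = 90.75 mm²); After the difference (first − rest): starting from the 16×16 cube (256.00 mm²), the 30×16.5 cube at (9.5, 4) partially overlaps it — only the 78.00 mm² overlap (of its 495.00 mm²) is removed, clipping the outline; the 26.5×30 cube at (-3.5, 12) partially overlaps it — only the 38.00 mm² overlap (of its 795.00 mm²) is removed, clipping the outline; the r=5.5 cylinder at (9, 4) partially overlaps it — only the 63.97 mm² overlap (of its 90.75 mm²) is removed, clipping the outline — area = 76.03 mm²; the 7×12 cube at (11.5, 2) contributes its full rectangle (area 84.00 mm²); After the difference (first − rest): starting from the result so far (76.03 mm²), the 7×12 cube at (11.5, 2) partially overlaps it — only the 3.54 mm² overlap (of its 84.00 mm²) is removed, clipping the outline — area = 72.49 mm²; (whole slice rotated 55° about Z — lengths, areas and connectivity unchanged). At z = 10.6: the cube (footprint 16×16) is included at this height (area 256.00 mm²); the 30×16.5 cube at (9.5, 4) contributes its full rectangle (area 495.00 mm²); the cube at (-3.5, 12) does not reach this height (z outside [0, 10.5]); the cylinder at (9, 4): section is a regular 12-gon, circumradius r=5.5 (area = (12/2)·5.500²·sin(360°/12) = 90.75 mm²); Taking the first minus the rest: starting from the 16×16 cube (256.00 mm²), the 30×16.5 cube at (9.5, 4) partially overlaps it — only the 78.00 mm² overlap (of its 495.00 mm²) is removed, clipping the outline; the r=5.5 cylinder at (9, 4) partially overlaps it — only the 63.97 mm² overlap (of its 90.75 mm²) is removed, clipping the outline — area = 114.03 mm²; the cube at (11.5, 2) (footprint 7×12) is included at this height (area 84.00 mm²); Taking the first minus the rest: starting from that combined region (114.03 mm²), the 7×12 cube at (11.5, 2) partially overlaps it — only the 3.54 mm² overlap (of its 84.00 mm²) is removed, clipping the outline — area = 110.49 mm²; (whole slice rotated 55° about Z — lengths, areas and connectivity unchanged). Checking containment: at z = 10.6 the cross-section extends beyond the z = 1.2 cross-section by about 38.00 mm².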